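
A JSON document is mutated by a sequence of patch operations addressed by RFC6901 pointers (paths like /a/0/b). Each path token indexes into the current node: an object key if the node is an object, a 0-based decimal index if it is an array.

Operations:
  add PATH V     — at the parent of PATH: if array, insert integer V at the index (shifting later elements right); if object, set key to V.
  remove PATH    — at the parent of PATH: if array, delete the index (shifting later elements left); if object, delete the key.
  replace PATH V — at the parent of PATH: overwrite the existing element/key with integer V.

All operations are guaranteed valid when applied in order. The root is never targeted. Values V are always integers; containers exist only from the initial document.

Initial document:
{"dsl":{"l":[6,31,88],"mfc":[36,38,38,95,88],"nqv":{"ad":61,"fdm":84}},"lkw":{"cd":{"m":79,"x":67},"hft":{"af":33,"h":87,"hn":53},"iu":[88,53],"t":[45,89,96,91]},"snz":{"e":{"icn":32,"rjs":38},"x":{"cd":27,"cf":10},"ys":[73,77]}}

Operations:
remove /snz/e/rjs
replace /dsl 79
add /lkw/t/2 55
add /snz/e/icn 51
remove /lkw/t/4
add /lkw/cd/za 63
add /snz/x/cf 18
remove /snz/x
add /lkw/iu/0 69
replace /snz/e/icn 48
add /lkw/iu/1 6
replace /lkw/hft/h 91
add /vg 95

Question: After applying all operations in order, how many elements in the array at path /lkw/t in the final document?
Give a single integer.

Answer: 4

Derivation:
After op 1 (remove /snz/e/rjs): {"dsl":{"l":[6,31,88],"mfc":[36,38,38,95,88],"nqv":{"ad":61,"fdm":84}},"lkw":{"cd":{"m":79,"x":67},"hft":{"af":33,"h":87,"hn":53},"iu":[88,53],"t":[45,89,96,91]},"snz":{"e":{"icn":32},"x":{"cd":27,"cf":10},"ys":[73,77]}}
After op 2 (replace /dsl 79): {"dsl":79,"lkw":{"cd":{"m":79,"x":67},"hft":{"af":33,"h":87,"hn":53},"iu":[88,53],"t":[45,89,96,91]},"snz":{"e":{"icn":32},"x":{"cd":27,"cf":10},"ys":[73,77]}}
After op 3 (add /lkw/t/2 55): {"dsl":79,"lkw":{"cd":{"m":79,"x":67},"hft":{"af":33,"h":87,"hn":53},"iu":[88,53],"t":[45,89,55,96,91]},"snz":{"e":{"icn":32},"x":{"cd":27,"cf":10},"ys":[73,77]}}
After op 4 (add /snz/e/icn 51): {"dsl":79,"lkw":{"cd":{"m":79,"x":67},"hft":{"af":33,"h":87,"hn":53},"iu":[88,53],"t":[45,89,55,96,91]},"snz":{"e":{"icn":51},"x":{"cd":27,"cf":10},"ys":[73,77]}}
After op 5 (remove /lkw/t/4): {"dsl":79,"lkw":{"cd":{"m":79,"x":67},"hft":{"af":33,"h":87,"hn":53},"iu":[88,53],"t":[45,89,55,96]},"snz":{"e":{"icn":51},"x":{"cd":27,"cf":10},"ys":[73,77]}}
After op 6 (add /lkw/cd/za 63): {"dsl":79,"lkw":{"cd":{"m":79,"x":67,"za":63},"hft":{"af":33,"h":87,"hn":53},"iu":[88,53],"t":[45,89,55,96]},"snz":{"e":{"icn":51},"x":{"cd":27,"cf":10},"ys":[73,77]}}
After op 7 (add /snz/x/cf 18): {"dsl":79,"lkw":{"cd":{"m":79,"x":67,"za":63},"hft":{"af":33,"h":87,"hn":53},"iu":[88,53],"t":[45,89,55,96]},"snz":{"e":{"icn":51},"x":{"cd":27,"cf":18},"ys":[73,77]}}
After op 8 (remove /snz/x): {"dsl":79,"lkw":{"cd":{"m":79,"x":67,"za":63},"hft":{"af":33,"h":87,"hn":53},"iu":[88,53],"t":[45,89,55,96]},"snz":{"e":{"icn":51},"ys":[73,77]}}
After op 9 (add /lkw/iu/0 69): {"dsl":79,"lkw":{"cd":{"m":79,"x":67,"za":63},"hft":{"af":33,"h":87,"hn":53},"iu":[69,88,53],"t":[45,89,55,96]},"snz":{"e":{"icn":51},"ys":[73,77]}}
After op 10 (replace /snz/e/icn 48): {"dsl":79,"lkw":{"cd":{"m":79,"x":67,"za":63},"hft":{"af":33,"h":87,"hn":53},"iu":[69,88,53],"t":[45,89,55,96]},"snz":{"e":{"icn":48},"ys":[73,77]}}
After op 11 (add /lkw/iu/1 6): {"dsl":79,"lkw":{"cd":{"m":79,"x":67,"za":63},"hft":{"af":33,"h":87,"hn":53},"iu":[69,6,88,53],"t":[45,89,55,96]},"snz":{"e":{"icn":48},"ys":[73,77]}}
After op 12 (replace /lkw/hft/h 91): {"dsl":79,"lkw":{"cd":{"m":79,"x":67,"za":63},"hft":{"af":33,"h":91,"hn":53},"iu":[69,6,88,53],"t":[45,89,55,96]},"snz":{"e":{"icn":48},"ys":[73,77]}}
After op 13 (add /vg 95): {"dsl":79,"lkw":{"cd":{"m":79,"x":67,"za":63},"hft":{"af":33,"h":91,"hn":53},"iu":[69,6,88,53],"t":[45,89,55,96]},"snz":{"e":{"icn":48},"ys":[73,77]},"vg":95}
Size at path /lkw/t: 4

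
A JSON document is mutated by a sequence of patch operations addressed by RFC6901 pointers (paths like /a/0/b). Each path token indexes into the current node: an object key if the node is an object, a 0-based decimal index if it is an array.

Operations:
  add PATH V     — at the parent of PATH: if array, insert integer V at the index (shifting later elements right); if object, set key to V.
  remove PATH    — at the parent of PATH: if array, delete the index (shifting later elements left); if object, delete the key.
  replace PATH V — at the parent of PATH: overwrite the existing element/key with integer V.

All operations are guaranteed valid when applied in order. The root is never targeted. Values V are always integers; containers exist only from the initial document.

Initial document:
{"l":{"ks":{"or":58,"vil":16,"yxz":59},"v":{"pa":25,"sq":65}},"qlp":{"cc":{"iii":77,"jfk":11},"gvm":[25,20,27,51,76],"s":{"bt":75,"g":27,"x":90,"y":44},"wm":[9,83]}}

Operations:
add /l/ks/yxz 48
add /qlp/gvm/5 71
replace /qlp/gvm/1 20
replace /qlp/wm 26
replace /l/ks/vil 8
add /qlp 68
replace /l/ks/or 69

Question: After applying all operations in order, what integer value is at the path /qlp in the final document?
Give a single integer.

Answer: 68

Derivation:
After op 1 (add /l/ks/yxz 48): {"l":{"ks":{"or":58,"vil":16,"yxz":48},"v":{"pa":25,"sq":65}},"qlp":{"cc":{"iii":77,"jfk":11},"gvm":[25,20,27,51,76],"s":{"bt":75,"g":27,"x":90,"y":44},"wm":[9,83]}}
After op 2 (add /qlp/gvm/5 71): {"l":{"ks":{"or":58,"vil":16,"yxz":48},"v":{"pa":25,"sq":65}},"qlp":{"cc":{"iii":77,"jfk":11},"gvm":[25,20,27,51,76,71],"s":{"bt":75,"g":27,"x":90,"y":44},"wm":[9,83]}}
After op 3 (replace /qlp/gvm/1 20): {"l":{"ks":{"or":58,"vil":16,"yxz":48},"v":{"pa":25,"sq":65}},"qlp":{"cc":{"iii":77,"jfk":11},"gvm":[25,20,27,51,76,71],"s":{"bt":75,"g":27,"x":90,"y":44},"wm":[9,83]}}
After op 4 (replace /qlp/wm 26): {"l":{"ks":{"or":58,"vil":16,"yxz":48},"v":{"pa":25,"sq":65}},"qlp":{"cc":{"iii":77,"jfk":11},"gvm":[25,20,27,51,76,71],"s":{"bt":75,"g":27,"x":90,"y":44},"wm":26}}
After op 5 (replace /l/ks/vil 8): {"l":{"ks":{"or":58,"vil":8,"yxz":48},"v":{"pa":25,"sq":65}},"qlp":{"cc":{"iii":77,"jfk":11},"gvm":[25,20,27,51,76,71],"s":{"bt":75,"g":27,"x":90,"y":44},"wm":26}}
After op 6 (add /qlp 68): {"l":{"ks":{"or":58,"vil":8,"yxz":48},"v":{"pa":25,"sq":65}},"qlp":68}
After op 7 (replace /l/ks/or 69): {"l":{"ks":{"or":69,"vil":8,"yxz":48},"v":{"pa":25,"sq":65}},"qlp":68}
Value at /qlp: 68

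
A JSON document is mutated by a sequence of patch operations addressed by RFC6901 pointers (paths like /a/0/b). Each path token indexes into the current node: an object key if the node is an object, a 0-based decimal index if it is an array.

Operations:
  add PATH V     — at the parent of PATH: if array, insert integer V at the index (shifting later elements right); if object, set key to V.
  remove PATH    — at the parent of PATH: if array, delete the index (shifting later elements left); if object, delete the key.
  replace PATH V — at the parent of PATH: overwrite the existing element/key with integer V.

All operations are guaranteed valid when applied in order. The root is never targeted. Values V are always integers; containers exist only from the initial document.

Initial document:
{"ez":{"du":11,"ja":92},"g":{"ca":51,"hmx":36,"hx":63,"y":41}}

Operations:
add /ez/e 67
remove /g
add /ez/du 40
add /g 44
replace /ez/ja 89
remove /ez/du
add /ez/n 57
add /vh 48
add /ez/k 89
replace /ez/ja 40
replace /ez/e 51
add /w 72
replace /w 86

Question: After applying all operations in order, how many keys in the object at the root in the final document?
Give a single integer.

After op 1 (add /ez/e 67): {"ez":{"du":11,"e":67,"ja":92},"g":{"ca":51,"hmx":36,"hx":63,"y":41}}
After op 2 (remove /g): {"ez":{"du":11,"e":67,"ja":92}}
After op 3 (add /ez/du 40): {"ez":{"du":40,"e":67,"ja":92}}
After op 4 (add /g 44): {"ez":{"du":40,"e":67,"ja":92},"g":44}
After op 5 (replace /ez/ja 89): {"ez":{"du":40,"e":67,"ja":89},"g":44}
After op 6 (remove /ez/du): {"ez":{"e":67,"ja":89},"g":44}
After op 7 (add /ez/n 57): {"ez":{"e":67,"ja":89,"n":57},"g":44}
After op 8 (add /vh 48): {"ez":{"e":67,"ja":89,"n":57},"g":44,"vh":48}
After op 9 (add /ez/k 89): {"ez":{"e":67,"ja":89,"k":89,"n":57},"g":44,"vh":48}
After op 10 (replace /ez/ja 40): {"ez":{"e":67,"ja":40,"k":89,"n":57},"g":44,"vh":48}
After op 11 (replace /ez/e 51): {"ez":{"e":51,"ja":40,"k":89,"n":57},"g":44,"vh":48}
After op 12 (add /w 72): {"ez":{"e":51,"ja":40,"k":89,"n":57},"g":44,"vh":48,"w":72}
After op 13 (replace /w 86): {"ez":{"e":51,"ja":40,"k":89,"n":57},"g":44,"vh":48,"w":86}
Size at the root: 4

Answer: 4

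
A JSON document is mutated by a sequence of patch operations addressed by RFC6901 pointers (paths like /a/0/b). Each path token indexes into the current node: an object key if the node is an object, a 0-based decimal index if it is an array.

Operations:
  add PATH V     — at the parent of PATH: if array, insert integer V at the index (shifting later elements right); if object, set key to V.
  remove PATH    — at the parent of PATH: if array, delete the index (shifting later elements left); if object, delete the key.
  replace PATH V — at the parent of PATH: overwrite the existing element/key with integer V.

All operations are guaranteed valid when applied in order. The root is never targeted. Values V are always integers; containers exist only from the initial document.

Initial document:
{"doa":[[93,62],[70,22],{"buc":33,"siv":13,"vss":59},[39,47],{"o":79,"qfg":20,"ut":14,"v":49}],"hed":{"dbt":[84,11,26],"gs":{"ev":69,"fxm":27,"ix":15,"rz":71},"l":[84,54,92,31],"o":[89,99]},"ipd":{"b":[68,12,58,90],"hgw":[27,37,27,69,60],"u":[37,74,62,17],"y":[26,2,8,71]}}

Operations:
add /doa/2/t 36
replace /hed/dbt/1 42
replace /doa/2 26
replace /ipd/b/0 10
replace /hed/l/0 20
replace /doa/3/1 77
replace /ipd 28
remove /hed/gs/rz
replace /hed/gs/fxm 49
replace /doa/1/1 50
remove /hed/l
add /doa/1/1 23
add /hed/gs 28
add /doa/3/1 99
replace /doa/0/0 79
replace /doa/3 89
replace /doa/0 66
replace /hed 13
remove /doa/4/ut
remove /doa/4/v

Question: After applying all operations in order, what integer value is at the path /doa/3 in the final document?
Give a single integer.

After op 1 (add /doa/2/t 36): {"doa":[[93,62],[70,22],{"buc":33,"siv":13,"t":36,"vss":59},[39,47],{"o":79,"qfg":20,"ut":14,"v":49}],"hed":{"dbt":[84,11,26],"gs":{"ev":69,"fxm":27,"ix":15,"rz":71},"l":[84,54,92,31],"o":[89,99]},"ipd":{"b":[68,12,58,90],"hgw":[27,37,27,69,60],"u":[37,74,62,17],"y":[26,2,8,71]}}
After op 2 (replace /hed/dbt/1 42): {"doa":[[93,62],[70,22],{"buc":33,"siv":13,"t":36,"vss":59},[39,47],{"o":79,"qfg":20,"ut":14,"v":49}],"hed":{"dbt":[84,42,26],"gs":{"ev":69,"fxm":27,"ix":15,"rz":71},"l":[84,54,92,31],"o":[89,99]},"ipd":{"b":[68,12,58,90],"hgw":[27,37,27,69,60],"u":[37,74,62,17],"y":[26,2,8,71]}}
After op 3 (replace /doa/2 26): {"doa":[[93,62],[70,22],26,[39,47],{"o":79,"qfg":20,"ut":14,"v":49}],"hed":{"dbt":[84,42,26],"gs":{"ev":69,"fxm":27,"ix":15,"rz":71},"l":[84,54,92,31],"o":[89,99]},"ipd":{"b":[68,12,58,90],"hgw":[27,37,27,69,60],"u":[37,74,62,17],"y":[26,2,8,71]}}
After op 4 (replace /ipd/b/0 10): {"doa":[[93,62],[70,22],26,[39,47],{"o":79,"qfg":20,"ut":14,"v":49}],"hed":{"dbt":[84,42,26],"gs":{"ev":69,"fxm":27,"ix":15,"rz":71},"l":[84,54,92,31],"o":[89,99]},"ipd":{"b":[10,12,58,90],"hgw":[27,37,27,69,60],"u":[37,74,62,17],"y":[26,2,8,71]}}
After op 5 (replace /hed/l/0 20): {"doa":[[93,62],[70,22],26,[39,47],{"o":79,"qfg":20,"ut":14,"v":49}],"hed":{"dbt":[84,42,26],"gs":{"ev":69,"fxm":27,"ix":15,"rz":71},"l":[20,54,92,31],"o":[89,99]},"ipd":{"b":[10,12,58,90],"hgw":[27,37,27,69,60],"u":[37,74,62,17],"y":[26,2,8,71]}}
After op 6 (replace /doa/3/1 77): {"doa":[[93,62],[70,22],26,[39,77],{"o":79,"qfg":20,"ut":14,"v":49}],"hed":{"dbt":[84,42,26],"gs":{"ev":69,"fxm":27,"ix":15,"rz":71},"l":[20,54,92,31],"o":[89,99]},"ipd":{"b":[10,12,58,90],"hgw":[27,37,27,69,60],"u":[37,74,62,17],"y":[26,2,8,71]}}
After op 7 (replace /ipd 28): {"doa":[[93,62],[70,22],26,[39,77],{"o":79,"qfg":20,"ut":14,"v":49}],"hed":{"dbt":[84,42,26],"gs":{"ev":69,"fxm":27,"ix":15,"rz":71},"l":[20,54,92,31],"o":[89,99]},"ipd":28}
After op 8 (remove /hed/gs/rz): {"doa":[[93,62],[70,22],26,[39,77],{"o":79,"qfg":20,"ut":14,"v":49}],"hed":{"dbt":[84,42,26],"gs":{"ev":69,"fxm":27,"ix":15},"l":[20,54,92,31],"o":[89,99]},"ipd":28}
After op 9 (replace /hed/gs/fxm 49): {"doa":[[93,62],[70,22],26,[39,77],{"o":79,"qfg":20,"ut":14,"v":49}],"hed":{"dbt":[84,42,26],"gs":{"ev":69,"fxm":49,"ix":15},"l":[20,54,92,31],"o":[89,99]},"ipd":28}
After op 10 (replace /doa/1/1 50): {"doa":[[93,62],[70,50],26,[39,77],{"o":79,"qfg":20,"ut":14,"v":49}],"hed":{"dbt":[84,42,26],"gs":{"ev":69,"fxm":49,"ix":15},"l":[20,54,92,31],"o":[89,99]},"ipd":28}
After op 11 (remove /hed/l): {"doa":[[93,62],[70,50],26,[39,77],{"o":79,"qfg":20,"ut":14,"v":49}],"hed":{"dbt":[84,42,26],"gs":{"ev":69,"fxm":49,"ix":15},"o":[89,99]},"ipd":28}
After op 12 (add /doa/1/1 23): {"doa":[[93,62],[70,23,50],26,[39,77],{"o":79,"qfg":20,"ut":14,"v":49}],"hed":{"dbt":[84,42,26],"gs":{"ev":69,"fxm":49,"ix":15},"o":[89,99]},"ipd":28}
After op 13 (add /hed/gs 28): {"doa":[[93,62],[70,23,50],26,[39,77],{"o":79,"qfg":20,"ut":14,"v":49}],"hed":{"dbt":[84,42,26],"gs":28,"o":[89,99]},"ipd":28}
After op 14 (add /doa/3/1 99): {"doa":[[93,62],[70,23,50],26,[39,99,77],{"o":79,"qfg":20,"ut":14,"v":49}],"hed":{"dbt":[84,42,26],"gs":28,"o":[89,99]},"ipd":28}
After op 15 (replace /doa/0/0 79): {"doa":[[79,62],[70,23,50],26,[39,99,77],{"o":79,"qfg":20,"ut":14,"v":49}],"hed":{"dbt":[84,42,26],"gs":28,"o":[89,99]},"ipd":28}
After op 16 (replace /doa/3 89): {"doa":[[79,62],[70,23,50],26,89,{"o":79,"qfg":20,"ut":14,"v":49}],"hed":{"dbt":[84,42,26],"gs":28,"o":[89,99]},"ipd":28}
After op 17 (replace /doa/0 66): {"doa":[66,[70,23,50],26,89,{"o":79,"qfg":20,"ut":14,"v":49}],"hed":{"dbt":[84,42,26],"gs":28,"o":[89,99]},"ipd":28}
After op 18 (replace /hed 13): {"doa":[66,[70,23,50],26,89,{"o":79,"qfg":20,"ut":14,"v":49}],"hed":13,"ipd":28}
After op 19 (remove /doa/4/ut): {"doa":[66,[70,23,50],26,89,{"o":79,"qfg":20,"v":49}],"hed":13,"ipd":28}
After op 20 (remove /doa/4/v): {"doa":[66,[70,23,50],26,89,{"o":79,"qfg":20}],"hed":13,"ipd":28}
Value at /doa/3: 89

Answer: 89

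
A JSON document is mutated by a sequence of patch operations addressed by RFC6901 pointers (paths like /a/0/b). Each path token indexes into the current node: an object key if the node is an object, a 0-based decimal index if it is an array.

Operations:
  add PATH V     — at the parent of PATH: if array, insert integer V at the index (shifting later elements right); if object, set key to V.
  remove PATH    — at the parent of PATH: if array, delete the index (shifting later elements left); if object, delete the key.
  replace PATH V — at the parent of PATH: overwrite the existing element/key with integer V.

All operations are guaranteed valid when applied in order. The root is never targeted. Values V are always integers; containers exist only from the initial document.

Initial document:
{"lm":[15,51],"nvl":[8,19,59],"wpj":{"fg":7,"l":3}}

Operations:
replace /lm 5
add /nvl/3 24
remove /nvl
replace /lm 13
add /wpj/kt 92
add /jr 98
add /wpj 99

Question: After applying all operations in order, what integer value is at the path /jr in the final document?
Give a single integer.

Answer: 98

Derivation:
After op 1 (replace /lm 5): {"lm":5,"nvl":[8,19,59],"wpj":{"fg":7,"l":3}}
After op 2 (add /nvl/3 24): {"lm":5,"nvl":[8,19,59,24],"wpj":{"fg":7,"l":3}}
After op 3 (remove /nvl): {"lm":5,"wpj":{"fg":7,"l":3}}
After op 4 (replace /lm 13): {"lm":13,"wpj":{"fg":7,"l":3}}
After op 5 (add /wpj/kt 92): {"lm":13,"wpj":{"fg":7,"kt":92,"l":3}}
After op 6 (add /jr 98): {"jr":98,"lm":13,"wpj":{"fg":7,"kt":92,"l":3}}
After op 7 (add /wpj 99): {"jr":98,"lm":13,"wpj":99}
Value at /jr: 98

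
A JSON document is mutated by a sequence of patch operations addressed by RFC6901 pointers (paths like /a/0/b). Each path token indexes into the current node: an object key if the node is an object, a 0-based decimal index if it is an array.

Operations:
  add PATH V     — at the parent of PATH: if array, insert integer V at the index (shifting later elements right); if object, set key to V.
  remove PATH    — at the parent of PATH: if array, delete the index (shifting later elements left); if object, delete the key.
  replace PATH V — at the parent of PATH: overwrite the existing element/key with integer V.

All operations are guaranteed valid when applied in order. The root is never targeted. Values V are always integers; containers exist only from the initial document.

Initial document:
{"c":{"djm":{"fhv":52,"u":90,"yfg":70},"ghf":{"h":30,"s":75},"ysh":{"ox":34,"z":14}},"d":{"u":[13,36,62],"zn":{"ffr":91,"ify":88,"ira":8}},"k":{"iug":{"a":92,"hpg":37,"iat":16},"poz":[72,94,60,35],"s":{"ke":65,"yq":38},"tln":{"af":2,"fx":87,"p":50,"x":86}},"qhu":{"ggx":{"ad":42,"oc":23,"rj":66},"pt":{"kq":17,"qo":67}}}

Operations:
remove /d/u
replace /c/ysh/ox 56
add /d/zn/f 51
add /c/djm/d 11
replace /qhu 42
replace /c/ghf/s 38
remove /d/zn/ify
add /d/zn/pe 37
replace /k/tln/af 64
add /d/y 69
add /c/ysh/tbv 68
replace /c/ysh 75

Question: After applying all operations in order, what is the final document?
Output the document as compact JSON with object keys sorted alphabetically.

After op 1 (remove /d/u): {"c":{"djm":{"fhv":52,"u":90,"yfg":70},"ghf":{"h":30,"s":75},"ysh":{"ox":34,"z":14}},"d":{"zn":{"ffr":91,"ify":88,"ira":8}},"k":{"iug":{"a":92,"hpg":37,"iat":16},"poz":[72,94,60,35],"s":{"ke":65,"yq":38},"tln":{"af":2,"fx":87,"p":50,"x":86}},"qhu":{"ggx":{"ad":42,"oc":23,"rj":66},"pt":{"kq":17,"qo":67}}}
After op 2 (replace /c/ysh/ox 56): {"c":{"djm":{"fhv":52,"u":90,"yfg":70},"ghf":{"h":30,"s":75},"ysh":{"ox":56,"z":14}},"d":{"zn":{"ffr":91,"ify":88,"ira":8}},"k":{"iug":{"a":92,"hpg":37,"iat":16},"poz":[72,94,60,35],"s":{"ke":65,"yq":38},"tln":{"af":2,"fx":87,"p":50,"x":86}},"qhu":{"ggx":{"ad":42,"oc":23,"rj":66},"pt":{"kq":17,"qo":67}}}
After op 3 (add /d/zn/f 51): {"c":{"djm":{"fhv":52,"u":90,"yfg":70},"ghf":{"h":30,"s":75},"ysh":{"ox":56,"z":14}},"d":{"zn":{"f":51,"ffr":91,"ify":88,"ira":8}},"k":{"iug":{"a":92,"hpg":37,"iat":16},"poz":[72,94,60,35],"s":{"ke":65,"yq":38},"tln":{"af":2,"fx":87,"p":50,"x":86}},"qhu":{"ggx":{"ad":42,"oc":23,"rj":66},"pt":{"kq":17,"qo":67}}}
After op 4 (add /c/djm/d 11): {"c":{"djm":{"d":11,"fhv":52,"u":90,"yfg":70},"ghf":{"h":30,"s":75},"ysh":{"ox":56,"z":14}},"d":{"zn":{"f":51,"ffr":91,"ify":88,"ira":8}},"k":{"iug":{"a":92,"hpg":37,"iat":16},"poz":[72,94,60,35],"s":{"ke":65,"yq":38},"tln":{"af":2,"fx":87,"p":50,"x":86}},"qhu":{"ggx":{"ad":42,"oc":23,"rj":66},"pt":{"kq":17,"qo":67}}}
After op 5 (replace /qhu 42): {"c":{"djm":{"d":11,"fhv":52,"u":90,"yfg":70},"ghf":{"h":30,"s":75},"ysh":{"ox":56,"z":14}},"d":{"zn":{"f":51,"ffr":91,"ify":88,"ira":8}},"k":{"iug":{"a":92,"hpg":37,"iat":16},"poz":[72,94,60,35],"s":{"ke":65,"yq":38},"tln":{"af":2,"fx":87,"p":50,"x":86}},"qhu":42}
After op 6 (replace /c/ghf/s 38): {"c":{"djm":{"d":11,"fhv":52,"u":90,"yfg":70},"ghf":{"h":30,"s":38},"ysh":{"ox":56,"z":14}},"d":{"zn":{"f":51,"ffr":91,"ify":88,"ira":8}},"k":{"iug":{"a":92,"hpg":37,"iat":16},"poz":[72,94,60,35],"s":{"ke":65,"yq":38},"tln":{"af":2,"fx":87,"p":50,"x":86}},"qhu":42}
After op 7 (remove /d/zn/ify): {"c":{"djm":{"d":11,"fhv":52,"u":90,"yfg":70},"ghf":{"h":30,"s":38},"ysh":{"ox":56,"z":14}},"d":{"zn":{"f":51,"ffr":91,"ira":8}},"k":{"iug":{"a":92,"hpg":37,"iat":16},"poz":[72,94,60,35],"s":{"ke":65,"yq":38},"tln":{"af":2,"fx":87,"p":50,"x":86}},"qhu":42}
After op 8 (add /d/zn/pe 37): {"c":{"djm":{"d":11,"fhv":52,"u":90,"yfg":70},"ghf":{"h":30,"s":38},"ysh":{"ox":56,"z":14}},"d":{"zn":{"f":51,"ffr":91,"ira":8,"pe":37}},"k":{"iug":{"a":92,"hpg":37,"iat":16},"poz":[72,94,60,35],"s":{"ke":65,"yq":38},"tln":{"af":2,"fx":87,"p":50,"x":86}},"qhu":42}
After op 9 (replace /k/tln/af 64): {"c":{"djm":{"d":11,"fhv":52,"u":90,"yfg":70},"ghf":{"h":30,"s":38},"ysh":{"ox":56,"z":14}},"d":{"zn":{"f":51,"ffr":91,"ira":8,"pe":37}},"k":{"iug":{"a":92,"hpg":37,"iat":16},"poz":[72,94,60,35],"s":{"ke":65,"yq":38},"tln":{"af":64,"fx":87,"p":50,"x":86}},"qhu":42}
After op 10 (add /d/y 69): {"c":{"djm":{"d":11,"fhv":52,"u":90,"yfg":70},"ghf":{"h":30,"s":38},"ysh":{"ox":56,"z":14}},"d":{"y":69,"zn":{"f":51,"ffr":91,"ira":8,"pe":37}},"k":{"iug":{"a":92,"hpg":37,"iat":16},"poz":[72,94,60,35],"s":{"ke":65,"yq":38},"tln":{"af":64,"fx":87,"p":50,"x":86}},"qhu":42}
After op 11 (add /c/ysh/tbv 68): {"c":{"djm":{"d":11,"fhv":52,"u":90,"yfg":70},"ghf":{"h":30,"s":38},"ysh":{"ox":56,"tbv":68,"z":14}},"d":{"y":69,"zn":{"f":51,"ffr":91,"ira":8,"pe":37}},"k":{"iug":{"a":92,"hpg":37,"iat":16},"poz":[72,94,60,35],"s":{"ke":65,"yq":38},"tln":{"af":64,"fx":87,"p":50,"x":86}},"qhu":42}
After op 12 (replace /c/ysh 75): {"c":{"djm":{"d":11,"fhv":52,"u":90,"yfg":70},"ghf":{"h":30,"s":38},"ysh":75},"d":{"y":69,"zn":{"f":51,"ffr":91,"ira":8,"pe":37}},"k":{"iug":{"a":92,"hpg":37,"iat":16},"poz":[72,94,60,35],"s":{"ke":65,"yq":38},"tln":{"af":64,"fx":87,"p":50,"x":86}},"qhu":42}

Answer: {"c":{"djm":{"d":11,"fhv":52,"u":90,"yfg":70},"ghf":{"h":30,"s":38},"ysh":75},"d":{"y":69,"zn":{"f":51,"ffr":91,"ira":8,"pe":37}},"k":{"iug":{"a":92,"hpg":37,"iat":16},"poz":[72,94,60,35],"s":{"ke":65,"yq":38},"tln":{"af":64,"fx":87,"p":50,"x":86}},"qhu":42}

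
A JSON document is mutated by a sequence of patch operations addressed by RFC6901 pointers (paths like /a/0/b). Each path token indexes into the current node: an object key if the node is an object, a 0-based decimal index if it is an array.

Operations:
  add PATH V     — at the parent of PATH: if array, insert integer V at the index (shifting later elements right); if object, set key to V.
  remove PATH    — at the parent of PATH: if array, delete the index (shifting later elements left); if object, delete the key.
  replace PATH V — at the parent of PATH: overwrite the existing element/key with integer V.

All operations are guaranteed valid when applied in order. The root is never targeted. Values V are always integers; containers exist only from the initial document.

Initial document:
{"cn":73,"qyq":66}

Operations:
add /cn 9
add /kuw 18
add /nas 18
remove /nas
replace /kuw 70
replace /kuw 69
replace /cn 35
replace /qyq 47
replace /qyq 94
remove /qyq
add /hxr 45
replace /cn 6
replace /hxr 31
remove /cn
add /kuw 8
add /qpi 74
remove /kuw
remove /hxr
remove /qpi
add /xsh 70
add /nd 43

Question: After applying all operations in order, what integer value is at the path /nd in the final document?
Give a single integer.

After op 1 (add /cn 9): {"cn":9,"qyq":66}
After op 2 (add /kuw 18): {"cn":9,"kuw":18,"qyq":66}
After op 3 (add /nas 18): {"cn":9,"kuw":18,"nas":18,"qyq":66}
After op 4 (remove /nas): {"cn":9,"kuw":18,"qyq":66}
After op 5 (replace /kuw 70): {"cn":9,"kuw":70,"qyq":66}
After op 6 (replace /kuw 69): {"cn":9,"kuw":69,"qyq":66}
After op 7 (replace /cn 35): {"cn":35,"kuw":69,"qyq":66}
After op 8 (replace /qyq 47): {"cn":35,"kuw":69,"qyq":47}
After op 9 (replace /qyq 94): {"cn":35,"kuw":69,"qyq":94}
After op 10 (remove /qyq): {"cn":35,"kuw":69}
After op 11 (add /hxr 45): {"cn":35,"hxr":45,"kuw":69}
After op 12 (replace /cn 6): {"cn":6,"hxr":45,"kuw":69}
After op 13 (replace /hxr 31): {"cn":6,"hxr":31,"kuw":69}
After op 14 (remove /cn): {"hxr":31,"kuw":69}
After op 15 (add /kuw 8): {"hxr":31,"kuw":8}
After op 16 (add /qpi 74): {"hxr":31,"kuw":8,"qpi":74}
After op 17 (remove /kuw): {"hxr":31,"qpi":74}
After op 18 (remove /hxr): {"qpi":74}
After op 19 (remove /qpi): {}
After op 20 (add /xsh 70): {"xsh":70}
After op 21 (add /nd 43): {"nd":43,"xsh":70}
Value at /nd: 43

Answer: 43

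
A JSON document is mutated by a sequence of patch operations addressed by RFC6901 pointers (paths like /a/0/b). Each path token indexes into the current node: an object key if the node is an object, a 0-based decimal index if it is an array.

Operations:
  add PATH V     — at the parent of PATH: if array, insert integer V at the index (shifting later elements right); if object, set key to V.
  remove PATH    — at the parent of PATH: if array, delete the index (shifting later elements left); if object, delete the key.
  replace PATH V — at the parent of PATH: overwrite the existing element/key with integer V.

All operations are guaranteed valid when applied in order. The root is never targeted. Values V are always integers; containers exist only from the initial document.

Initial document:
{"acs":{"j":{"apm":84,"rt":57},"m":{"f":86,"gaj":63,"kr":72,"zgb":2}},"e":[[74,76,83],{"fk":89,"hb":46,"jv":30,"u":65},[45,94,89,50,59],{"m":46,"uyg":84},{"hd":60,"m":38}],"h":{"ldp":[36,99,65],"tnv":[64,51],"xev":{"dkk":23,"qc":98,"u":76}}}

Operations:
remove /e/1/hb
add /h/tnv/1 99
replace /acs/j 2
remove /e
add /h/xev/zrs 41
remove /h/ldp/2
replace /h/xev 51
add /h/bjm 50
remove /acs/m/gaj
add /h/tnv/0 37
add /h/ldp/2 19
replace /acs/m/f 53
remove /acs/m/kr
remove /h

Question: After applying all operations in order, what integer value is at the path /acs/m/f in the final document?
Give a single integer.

After op 1 (remove /e/1/hb): {"acs":{"j":{"apm":84,"rt":57},"m":{"f":86,"gaj":63,"kr":72,"zgb":2}},"e":[[74,76,83],{"fk":89,"jv":30,"u":65},[45,94,89,50,59],{"m":46,"uyg":84},{"hd":60,"m":38}],"h":{"ldp":[36,99,65],"tnv":[64,51],"xev":{"dkk":23,"qc":98,"u":76}}}
After op 2 (add /h/tnv/1 99): {"acs":{"j":{"apm":84,"rt":57},"m":{"f":86,"gaj":63,"kr":72,"zgb":2}},"e":[[74,76,83],{"fk":89,"jv":30,"u":65},[45,94,89,50,59],{"m":46,"uyg":84},{"hd":60,"m":38}],"h":{"ldp":[36,99,65],"tnv":[64,99,51],"xev":{"dkk":23,"qc":98,"u":76}}}
After op 3 (replace /acs/j 2): {"acs":{"j":2,"m":{"f":86,"gaj":63,"kr":72,"zgb":2}},"e":[[74,76,83],{"fk":89,"jv":30,"u":65},[45,94,89,50,59],{"m":46,"uyg":84},{"hd":60,"m":38}],"h":{"ldp":[36,99,65],"tnv":[64,99,51],"xev":{"dkk":23,"qc":98,"u":76}}}
After op 4 (remove /e): {"acs":{"j":2,"m":{"f":86,"gaj":63,"kr":72,"zgb":2}},"h":{"ldp":[36,99,65],"tnv":[64,99,51],"xev":{"dkk":23,"qc":98,"u":76}}}
After op 5 (add /h/xev/zrs 41): {"acs":{"j":2,"m":{"f":86,"gaj":63,"kr":72,"zgb":2}},"h":{"ldp":[36,99,65],"tnv":[64,99,51],"xev":{"dkk":23,"qc":98,"u":76,"zrs":41}}}
After op 6 (remove /h/ldp/2): {"acs":{"j":2,"m":{"f":86,"gaj":63,"kr":72,"zgb":2}},"h":{"ldp":[36,99],"tnv":[64,99,51],"xev":{"dkk":23,"qc":98,"u":76,"zrs":41}}}
After op 7 (replace /h/xev 51): {"acs":{"j":2,"m":{"f":86,"gaj":63,"kr":72,"zgb":2}},"h":{"ldp":[36,99],"tnv":[64,99,51],"xev":51}}
After op 8 (add /h/bjm 50): {"acs":{"j":2,"m":{"f":86,"gaj":63,"kr":72,"zgb":2}},"h":{"bjm":50,"ldp":[36,99],"tnv":[64,99,51],"xev":51}}
After op 9 (remove /acs/m/gaj): {"acs":{"j":2,"m":{"f":86,"kr":72,"zgb":2}},"h":{"bjm":50,"ldp":[36,99],"tnv":[64,99,51],"xev":51}}
After op 10 (add /h/tnv/0 37): {"acs":{"j":2,"m":{"f":86,"kr":72,"zgb":2}},"h":{"bjm":50,"ldp":[36,99],"tnv":[37,64,99,51],"xev":51}}
After op 11 (add /h/ldp/2 19): {"acs":{"j":2,"m":{"f":86,"kr":72,"zgb":2}},"h":{"bjm":50,"ldp":[36,99,19],"tnv":[37,64,99,51],"xev":51}}
After op 12 (replace /acs/m/f 53): {"acs":{"j":2,"m":{"f":53,"kr":72,"zgb":2}},"h":{"bjm":50,"ldp":[36,99,19],"tnv":[37,64,99,51],"xev":51}}
After op 13 (remove /acs/m/kr): {"acs":{"j":2,"m":{"f":53,"zgb":2}},"h":{"bjm":50,"ldp":[36,99,19],"tnv":[37,64,99,51],"xev":51}}
After op 14 (remove /h): {"acs":{"j":2,"m":{"f":53,"zgb":2}}}
Value at /acs/m/f: 53

Answer: 53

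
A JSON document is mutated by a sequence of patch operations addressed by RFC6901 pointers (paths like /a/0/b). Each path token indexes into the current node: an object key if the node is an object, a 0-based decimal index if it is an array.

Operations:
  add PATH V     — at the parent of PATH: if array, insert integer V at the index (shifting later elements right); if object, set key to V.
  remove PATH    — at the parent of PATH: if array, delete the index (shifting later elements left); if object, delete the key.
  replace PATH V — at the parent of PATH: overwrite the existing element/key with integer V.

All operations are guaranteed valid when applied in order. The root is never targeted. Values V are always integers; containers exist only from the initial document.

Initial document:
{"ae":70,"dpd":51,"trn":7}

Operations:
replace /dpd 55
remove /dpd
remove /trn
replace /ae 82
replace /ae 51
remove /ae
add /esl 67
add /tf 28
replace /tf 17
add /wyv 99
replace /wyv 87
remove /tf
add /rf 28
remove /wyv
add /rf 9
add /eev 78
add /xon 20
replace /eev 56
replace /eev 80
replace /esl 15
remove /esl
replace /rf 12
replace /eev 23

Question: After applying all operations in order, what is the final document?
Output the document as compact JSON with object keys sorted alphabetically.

Answer: {"eev":23,"rf":12,"xon":20}

Derivation:
After op 1 (replace /dpd 55): {"ae":70,"dpd":55,"trn":7}
After op 2 (remove /dpd): {"ae":70,"trn":7}
After op 3 (remove /trn): {"ae":70}
After op 4 (replace /ae 82): {"ae":82}
After op 5 (replace /ae 51): {"ae":51}
After op 6 (remove /ae): {}
After op 7 (add /esl 67): {"esl":67}
After op 8 (add /tf 28): {"esl":67,"tf":28}
After op 9 (replace /tf 17): {"esl":67,"tf":17}
After op 10 (add /wyv 99): {"esl":67,"tf":17,"wyv":99}
After op 11 (replace /wyv 87): {"esl":67,"tf":17,"wyv":87}
After op 12 (remove /tf): {"esl":67,"wyv":87}
After op 13 (add /rf 28): {"esl":67,"rf":28,"wyv":87}
After op 14 (remove /wyv): {"esl":67,"rf":28}
After op 15 (add /rf 9): {"esl":67,"rf":9}
After op 16 (add /eev 78): {"eev":78,"esl":67,"rf":9}
After op 17 (add /xon 20): {"eev":78,"esl":67,"rf":9,"xon":20}
After op 18 (replace /eev 56): {"eev":56,"esl":67,"rf":9,"xon":20}
After op 19 (replace /eev 80): {"eev":80,"esl":67,"rf":9,"xon":20}
After op 20 (replace /esl 15): {"eev":80,"esl":15,"rf":9,"xon":20}
After op 21 (remove /esl): {"eev":80,"rf":9,"xon":20}
After op 22 (replace /rf 12): {"eev":80,"rf":12,"xon":20}
After op 23 (replace /eev 23): {"eev":23,"rf":12,"xon":20}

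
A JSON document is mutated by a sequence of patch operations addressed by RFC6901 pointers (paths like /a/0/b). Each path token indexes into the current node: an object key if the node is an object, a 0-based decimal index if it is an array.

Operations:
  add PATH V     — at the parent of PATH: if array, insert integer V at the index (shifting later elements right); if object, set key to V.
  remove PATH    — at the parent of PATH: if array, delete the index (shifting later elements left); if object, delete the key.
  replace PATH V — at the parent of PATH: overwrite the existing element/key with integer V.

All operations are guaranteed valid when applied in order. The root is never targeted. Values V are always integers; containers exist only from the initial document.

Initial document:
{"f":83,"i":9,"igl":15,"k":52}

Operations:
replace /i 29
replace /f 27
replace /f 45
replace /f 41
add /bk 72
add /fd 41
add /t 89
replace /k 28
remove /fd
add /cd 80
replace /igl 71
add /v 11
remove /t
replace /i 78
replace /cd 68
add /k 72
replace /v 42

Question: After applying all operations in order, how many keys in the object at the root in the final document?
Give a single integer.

Answer: 7

Derivation:
After op 1 (replace /i 29): {"f":83,"i":29,"igl":15,"k":52}
After op 2 (replace /f 27): {"f":27,"i":29,"igl":15,"k":52}
After op 3 (replace /f 45): {"f":45,"i":29,"igl":15,"k":52}
After op 4 (replace /f 41): {"f":41,"i":29,"igl":15,"k":52}
After op 5 (add /bk 72): {"bk":72,"f":41,"i":29,"igl":15,"k":52}
After op 6 (add /fd 41): {"bk":72,"f":41,"fd":41,"i":29,"igl":15,"k":52}
After op 7 (add /t 89): {"bk":72,"f":41,"fd":41,"i":29,"igl":15,"k":52,"t":89}
After op 8 (replace /k 28): {"bk":72,"f":41,"fd":41,"i":29,"igl":15,"k":28,"t":89}
After op 9 (remove /fd): {"bk":72,"f":41,"i":29,"igl":15,"k":28,"t":89}
After op 10 (add /cd 80): {"bk":72,"cd":80,"f":41,"i":29,"igl":15,"k":28,"t":89}
After op 11 (replace /igl 71): {"bk":72,"cd":80,"f":41,"i":29,"igl":71,"k":28,"t":89}
After op 12 (add /v 11): {"bk":72,"cd":80,"f":41,"i":29,"igl":71,"k":28,"t":89,"v":11}
After op 13 (remove /t): {"bk":72,"cd":80,"f":41,"i":29,"igl":71,"k":28,"v":11}
After op 14 (replace /i 78): {"bk":72,"cd":80,"f":41,"i":78,"igl":71,"k":28,"v":11}
After op 15 (replace /cd 68): {"bk":72,"cd":68,"f":41,"i":78,"igl":71,"k":28,"v":11}
After op 16 (add /k 72): {"bk":72,"cd":68,"f":41,"i":78,"igl":71,"k":72,"v":11}
After op 17 (replace /v 42): {"bk":72,"cd":68,"f":41,"i":78,"igl":71,"k":72,"v":42}
Size at the root: 7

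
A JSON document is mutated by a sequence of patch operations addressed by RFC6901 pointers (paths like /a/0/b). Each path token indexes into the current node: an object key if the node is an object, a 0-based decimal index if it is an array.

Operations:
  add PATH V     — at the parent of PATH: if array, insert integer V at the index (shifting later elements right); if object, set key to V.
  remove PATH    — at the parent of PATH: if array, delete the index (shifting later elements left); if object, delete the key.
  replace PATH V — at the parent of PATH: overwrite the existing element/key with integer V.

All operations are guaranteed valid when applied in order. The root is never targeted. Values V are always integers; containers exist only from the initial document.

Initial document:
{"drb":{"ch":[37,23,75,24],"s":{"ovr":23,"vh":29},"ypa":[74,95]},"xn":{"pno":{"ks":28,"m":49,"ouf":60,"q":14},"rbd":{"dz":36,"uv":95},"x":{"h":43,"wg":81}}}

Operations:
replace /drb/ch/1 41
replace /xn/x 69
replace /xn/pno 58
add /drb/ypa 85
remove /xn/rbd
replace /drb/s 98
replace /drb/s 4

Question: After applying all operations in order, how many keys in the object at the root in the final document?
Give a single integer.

Answer: 2

Derivation:
After op 1 (replace /drb/ch/1 41): {"drb":{"ch":[37,41,75,24],"s":{"ovr":23,"vh":29},"ypa":[74,95]},"xn":{"pno":{"ks":28,"m":49,"ouf":60,"q":14},"rbd":{"dz":36,"uv":95},"x":{"h":43,"wg":81}}}
After op 2 (replace /xn/x 69): {"drb":{"ch":[37,41,75,24],"s":{"ovr":23,"vh":29},"ypa":[74,95]},"xn":{"pno":{"ks":28,"m":49,"ouf":60,"q":14},"rbd":{"dz":36,"uv":95},"x":69}}
After op 3 (replace /xn/pno 58): {"drb":{"ch":[37,41,75,24],"s":{"ovr":23,"vh":29},"ypa":[74,95]},"xn":{"pno":58,"rbd":{"dz":36,"uv":95},"x":69}}
After op 4 (add /drb/ypa 85): {"drb":{"ch":[37,41,75,24],"s":{"ovr":23,"vh":29},"ypa":85},"xn":{"pno":58,"rbd":{"dz":36,"uv":95},"x":69}}
After op 5 (remove /xn/rbd): {"drb":{"ch":[37,41,75,24],"s":{"ovr":23,"vh":29},"ypa":85},"xn":{"pno":58,"x":69}}
After op 6 (replace /drb/s 98): {"drb":{"ch":[37,41,75,24],"s":98,"ypa":85},"xn":{"pno":58,"x":69}}
After op 7 (replace /drb/s 4): {"drb":{"ch":[37,41,75,24],"s":4,"ypa":85},"xn":{"pno":58,"x":69}}
Size at the root: 2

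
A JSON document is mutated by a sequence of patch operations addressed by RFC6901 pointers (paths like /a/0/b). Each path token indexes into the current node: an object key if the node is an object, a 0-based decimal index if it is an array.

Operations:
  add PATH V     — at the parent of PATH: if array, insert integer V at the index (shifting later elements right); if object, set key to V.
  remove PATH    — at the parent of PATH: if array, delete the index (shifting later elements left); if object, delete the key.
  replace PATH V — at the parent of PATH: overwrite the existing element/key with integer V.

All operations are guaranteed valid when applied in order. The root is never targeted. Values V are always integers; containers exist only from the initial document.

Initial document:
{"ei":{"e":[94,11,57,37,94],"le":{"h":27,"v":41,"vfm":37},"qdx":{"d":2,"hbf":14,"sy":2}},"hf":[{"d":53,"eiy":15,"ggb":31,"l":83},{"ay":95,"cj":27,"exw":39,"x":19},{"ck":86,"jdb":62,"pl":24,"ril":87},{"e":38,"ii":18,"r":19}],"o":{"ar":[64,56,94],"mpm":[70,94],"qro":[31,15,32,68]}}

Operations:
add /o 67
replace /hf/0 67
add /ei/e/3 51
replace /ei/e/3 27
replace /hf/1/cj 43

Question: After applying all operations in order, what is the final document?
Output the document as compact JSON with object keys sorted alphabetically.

After op 1 (add /o 67): {"ei":{"e":[94,11,57,37,94],"le":{"h":27,"v":41,"vfm":37},"qdx":{"d":2,"hbf":14,"sy":2}},"hf":[{"d":53,"eiy":15,"ggb":31,"l":83},{"ay":95,"cj":27,"exw":39,"x":19},{"ck":86,"jdb":62,"pl":24,"ril":87},{"e":38,"ii":18,"r":19}],"o":67}
After op 2 (replace /hf/0 67): {"ei":{"e":[94,11,57,37,94],"le":{"h":27,"v":41,"vfm":37},"qdx":{"d":2,"hbf":14,"sy":2}},"hf":[67,{"ay":95,"cj":27,"exw":39,"x":19},{"ck":86,"jdb":62,"pl":24,"ril":87},{"e":38,"ii":18,"r":19}],"o":67}
After op 3 (add /ei/e/3 51): {"ei":{"e":[94,11,57,51,37,94],"le":{"h":27,"v":41,"vfm":37},"qdx":{"d":2,"hbf":14,"sy":2}},"hf":[67,{"ay":95,"cj":27,"exw":39,"x":19},{"ck":86,"jdb":62,"pl":24,"ril":87},{"e":38,"ii":18,"r":19}],"o":67}
After op 4 (replace /ei/e/3 27): {"ei":{"e":[94,11,57,27,37,94],"le":{"h":27,"v":41,"vfm":37},"qdx":{"d":2,"hbf":14,"sy":2}},"hf":[67,{"ay":95,"cj":27,"exw":39,"x":19},{"ck":86,"jdb":62,"pl":24,"ril":87},{"e":38,"ii":18,"r":19}],"o":67}
After op 5 (replace /hf/1/cj 43): {"ei":{"e":[94,11,57,27,37,94],"le":{"h":27,"v":41,"vfm":37},"qdx":{"d":2,"hbf":14,"sy":2}},"hf":[67,{"ay":95,"cj":43,"exw":39,"x":19},{"ck":86,"jdb":62,"pl":24,"ril":87},{"e":38,"ii":18,"r":19}],"o":67}

Answer: {"ei":{"e":[94,11,57,27,37,94],"le":{"h":27,"v":41,"vfm":37},"qdx":{"d":2,"hbf":14,"sy":2}},"hf":[67,{"ay":95,"cj":43,"exw":39,"x":19},{"ck":86,"jdb":62,"pl":24,"ril":87},{"e":38,"ii":18,"r":19}],"o":67}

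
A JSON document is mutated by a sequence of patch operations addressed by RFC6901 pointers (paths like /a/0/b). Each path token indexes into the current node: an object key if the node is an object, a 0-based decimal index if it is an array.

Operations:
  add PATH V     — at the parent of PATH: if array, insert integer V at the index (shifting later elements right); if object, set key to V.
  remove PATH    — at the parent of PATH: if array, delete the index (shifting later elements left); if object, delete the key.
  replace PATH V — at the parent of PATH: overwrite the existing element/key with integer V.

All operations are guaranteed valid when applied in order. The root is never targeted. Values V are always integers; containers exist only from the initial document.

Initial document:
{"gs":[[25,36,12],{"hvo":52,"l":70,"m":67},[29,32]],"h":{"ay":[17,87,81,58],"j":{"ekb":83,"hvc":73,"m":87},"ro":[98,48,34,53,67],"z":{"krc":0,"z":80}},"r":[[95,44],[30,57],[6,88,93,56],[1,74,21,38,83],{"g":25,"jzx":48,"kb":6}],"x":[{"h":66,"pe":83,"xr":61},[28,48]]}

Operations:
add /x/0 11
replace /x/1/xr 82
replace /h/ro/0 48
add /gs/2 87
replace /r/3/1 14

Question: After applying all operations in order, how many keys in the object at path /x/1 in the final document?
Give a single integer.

Answer: 3

Derivation:
After op 1 (add /x/0 11): {"gs":[[25,36,12],{"hvo":52,"l":70,"m":67},[29,32]],"h":{"ay":[17,87,81,58],"j":{"ekb":83,"hvc":73,"m":87},"ro":[98,48,34,53,67],"z":{"krc":0,"z":80}},"r":[[95,44],[30,57],[6,88,93,56],[1,74,21,38,83],{"g":25,"jzx":48,"kb":6}],"x":[11,{"h":66,"pe":83,"xr":61},[28,48]]}
After op 2 (replace /x/1/xr 82): {"gs":[[25,36,12],{"hvo":52,"l":70,"m":67},[29,32]],"h":{"ay":[17,87,81,58],"j":{"ekb":83,"hvc":73,"m":87},"ro":[98,48,34,53,67],"z":{"krc":0,"z":80}},"r":[[95,44],[30,57],[6,88,93,56],[1,74,21,38,83],{"g":25,"jzx":48,"kb":6}],"x":[11,{"h":66,"pe":83,"xr":82},[28,48]]}
After op 3 (replace /h/ro/0 48): {"gs":[[25,36,12],{"hvo":52,"l":70,"m":67},[29,32]],"h":{"ay":[17,87,81,58],"j":{"ekb":83,"hvc":73,"m":87},"ro":[48,48,34,53,67],"z":{"krc":0,"z":80}},"r":[[95,44],[30,57],[6,88,93,56],[1,74,21,38,83],{"g":25,"jzx":48,"kb":6}],"x":[11,{"h":66,"pe":83,"xr":82},[28,48]]}
After op 4 (add /gs/2 87): {"gs":[[25,36,12],{"hvo":52,"l":70,"m":67},87,[29,32]],"h":{"ay":[17,87,81,58],"j":{"ekb":83,"hvc":73,"m":87},"ro":[48,48,34,53,67],"z":{"krc":0,"z":80}},"r":[[95,44],[30,57],[6,88,93,56],[1,74,21,38,83],{"g":25,"jzx":48,"kb":6}],"x":[11,{"h":66,"pe":83,"xr":82},[28,48]]}
After op 5 (replace /r/3/1 14): {"gs":[[25,36,12],{"hvo":52,"l":70,"m":67},87,[29,32]],"h":{"ay":[17,87,81,58],"j":{"ekb":83,"hvc":73,"m":87},"ro":[48,48,34,53,67],"z":{"krc":0,"z":80}},"r":[[95,44],[30,57],[6,88,93,56],[1,14,21,38,83],{"g":25,"jzx":48,"kb":6}],"x":[11,{"h":66,"pe":83,"xr":82},[28,48]]}
Size at path /x/1: 3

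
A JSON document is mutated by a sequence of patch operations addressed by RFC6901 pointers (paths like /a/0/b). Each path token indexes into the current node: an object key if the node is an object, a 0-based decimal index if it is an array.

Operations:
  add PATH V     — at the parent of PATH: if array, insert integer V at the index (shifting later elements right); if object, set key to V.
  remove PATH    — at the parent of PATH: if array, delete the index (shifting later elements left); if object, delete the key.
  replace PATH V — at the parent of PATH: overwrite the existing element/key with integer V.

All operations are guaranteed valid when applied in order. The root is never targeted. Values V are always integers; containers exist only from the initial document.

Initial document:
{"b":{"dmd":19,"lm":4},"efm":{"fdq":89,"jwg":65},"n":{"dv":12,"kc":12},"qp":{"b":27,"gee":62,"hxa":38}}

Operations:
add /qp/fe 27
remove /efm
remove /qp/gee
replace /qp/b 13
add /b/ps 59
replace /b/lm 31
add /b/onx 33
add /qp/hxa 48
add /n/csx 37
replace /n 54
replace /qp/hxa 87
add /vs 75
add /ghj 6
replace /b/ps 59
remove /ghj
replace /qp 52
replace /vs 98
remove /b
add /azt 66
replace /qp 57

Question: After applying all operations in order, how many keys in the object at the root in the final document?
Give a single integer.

Answer: 4

Derivation:
After op 1 (add /qp/fe 27): {"b":{"dmd":19,"lm":4},"efm":{"fdq":89,"jwg":65},"n":{"dv":12,"kc":12},"qp":{"b":27,"fe":27,"gee":62,"hxa":38}}
After op 2 (remove /efm): {"b":{"dmd":19,"lm":4},"n":{"dv":12,"kc":12},"qp":{"b":27,"fe":27,"gee":62,"hxa":38}}
After op 3 (remove /qp/gee): {"b":{"dmd":19,"lm":4},"n":{"dv":12,"kc":12},"qp":{"b":27,"fe":27,"hxa":38}}
After op 4 (replace /qp/b 13): {"b":{"dmd":19,"lm":4},"n":{"dv":12,"kc":12},"qp":{"b":13,"fe":27,"hxa":38}}
After op 5 (add /b/ps 59): {"b":{"dmd":19,"lm":4,"ps":59},"n":{"dv":12,"kc":12},"qp":{"b":13,"fe":27,"hxa":38}}
After op 6 (replace /b/lm 31): {"b":{"dmd":19,"lm":31,"ps":59},"n":{"dv":12,"kc":12},"qp":{"b":13,"fe":27,"hxa":38}}
After op 7 (add /b/onx 33): {"b":{"dmd":19,"lm":31,"onx":33,"ps":59},"n":{"dv":12,"kc":12},"qp":{"b":13,"fe":27,"hxa":38}}
After op 8 (add /qp/hxa 48): {"b":{"dmd":19,"lm":31,"onx":33,"ps":59},"n":{"dv":12,"kc":12},"qp":{"b":13,"fe":27,"hxa":48}}
After op 9 (add /n/csx 37): {"b":{"dmd":19,"lm":31,"onx":33,"ps":59},"n":{"csx":37,"dv":12,"kc":12},"qp":{"b":13,"fe":27,"hxa":48}}
After op 10 (replace /n 54): {"b":{"dmd":19,"lm":31,"onx":33,"ps":59},"n":54,"qp":{"b":13,"fe":27,"hxa":48}}
After op 11 (replace /qp/hxa 87): {"b":{"dmd":19,"lm":31,"onx":33,"ps":59},"n":54,"qp":{"b":13,"fe":27,"hxa":87}}
After op 12 (add /vs 75): {"b":{"dmd":19,"lm":31,"onx":33,"ps":59},"n":54,"qp":{"b":13,"fe":27,"hxa":87},"vs":75}
After op 13 (add /ghj 6): {"b":{"dmd":19,"lm":31,"onx":33,"ps":59},"ghj":6,"n":54,"qp":{"b":13,"fe":27,"hxa":87},"vs":75}
After op 14 (replace /b/ps 59): {"b":{"dmd":19,"lm":31,"onx":33,"ps":59},"ghj":6,"n":54,"qp":{"b":13,"fe":27,"hxa":87},"vs":75}
After op 15 (remove /ghj): {"b":{"dmd":19,"lm":31,"onx":33,"ps":59},"n":54,"qp":{"b":13,"fe":27,"hxa":87},"vs":75}
After op 16 (replace /qp 52): {"b":{"dmd":19,"lm":31,"onx":33,"ps":59},"n":54,"qp":52,"vs":75}
After op 17 (replace /vs 98): {"b":{"dmd":19,"lm":31,"onx":33,"ps":59},"n":54,"qp":52,"vs":98}
After op 18 (remove /b): {"n":54,"qp":52,"vs":98}
After op 19 (add /azt 66): {"azt":66,"n":54,"qp":52,"vs":98}
After op 20 (replace /qp 57): {"azt":66,"n":54,"qp":57,"vs":98}
Size at the root: 4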